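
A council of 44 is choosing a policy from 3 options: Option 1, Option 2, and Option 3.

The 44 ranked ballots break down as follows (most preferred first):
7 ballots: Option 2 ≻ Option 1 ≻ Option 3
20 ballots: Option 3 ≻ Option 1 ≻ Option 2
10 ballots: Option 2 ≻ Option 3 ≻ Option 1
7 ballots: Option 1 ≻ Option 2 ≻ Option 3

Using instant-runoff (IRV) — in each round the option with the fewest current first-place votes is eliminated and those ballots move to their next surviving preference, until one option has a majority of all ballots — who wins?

Option 2

Round 1: Option 1 7, Option 2 17, Option 3 20. Option 1 eliminated.
Round 2: Option 2 24, Option 3 20. Option 2 has a majority (≥23).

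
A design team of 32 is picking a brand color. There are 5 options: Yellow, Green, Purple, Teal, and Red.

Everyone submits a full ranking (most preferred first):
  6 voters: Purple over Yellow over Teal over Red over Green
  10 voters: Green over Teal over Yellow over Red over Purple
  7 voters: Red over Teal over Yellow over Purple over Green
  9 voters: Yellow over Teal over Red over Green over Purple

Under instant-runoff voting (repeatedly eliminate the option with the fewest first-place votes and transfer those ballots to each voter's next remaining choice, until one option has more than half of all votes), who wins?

Yellow

Round 1: Yellow 9, Green 10, Purple 6, Teal 0, Red 7. Teal eliminated.
Round 2: Yellow 9, Green 10, Purple 6, Red 7. Purple eliminated.
Round 3: Yellow 15, Green 10, Red 7. Red eliminated.
Round 4: Yellow 22, Green 10. Yellow has a majority (≥17).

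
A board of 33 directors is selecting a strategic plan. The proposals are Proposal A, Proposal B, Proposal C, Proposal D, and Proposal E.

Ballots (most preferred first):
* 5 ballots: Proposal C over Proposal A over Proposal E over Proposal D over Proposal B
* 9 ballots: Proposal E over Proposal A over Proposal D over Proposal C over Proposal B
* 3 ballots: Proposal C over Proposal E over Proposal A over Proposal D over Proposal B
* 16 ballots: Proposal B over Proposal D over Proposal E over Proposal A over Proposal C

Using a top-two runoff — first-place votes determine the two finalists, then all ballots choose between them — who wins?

Round 1 first-place votes: Proposal A 0, Proposal B 16, Proposal C 8, Proposal D 0, Proposal E 9. Proposal B and Proposal E advance.
Runoff: Proposal B is ranked above Proposal E on 16 ballots, Proposal E above Proposal B on 17.

Proposal E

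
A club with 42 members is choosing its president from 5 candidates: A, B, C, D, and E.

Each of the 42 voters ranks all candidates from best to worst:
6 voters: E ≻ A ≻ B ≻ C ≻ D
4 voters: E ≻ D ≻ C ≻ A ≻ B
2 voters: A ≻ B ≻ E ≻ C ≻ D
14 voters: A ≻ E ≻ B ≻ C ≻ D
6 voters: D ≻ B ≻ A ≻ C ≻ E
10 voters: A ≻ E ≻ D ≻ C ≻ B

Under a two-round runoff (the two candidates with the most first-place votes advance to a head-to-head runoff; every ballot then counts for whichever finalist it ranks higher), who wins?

Round 1 first-place votes: A 26, B 0, C 0, D 6, E 10. A and E advance.
Runoff: A is ranked above E on 32 ballots, E above A on 10.

A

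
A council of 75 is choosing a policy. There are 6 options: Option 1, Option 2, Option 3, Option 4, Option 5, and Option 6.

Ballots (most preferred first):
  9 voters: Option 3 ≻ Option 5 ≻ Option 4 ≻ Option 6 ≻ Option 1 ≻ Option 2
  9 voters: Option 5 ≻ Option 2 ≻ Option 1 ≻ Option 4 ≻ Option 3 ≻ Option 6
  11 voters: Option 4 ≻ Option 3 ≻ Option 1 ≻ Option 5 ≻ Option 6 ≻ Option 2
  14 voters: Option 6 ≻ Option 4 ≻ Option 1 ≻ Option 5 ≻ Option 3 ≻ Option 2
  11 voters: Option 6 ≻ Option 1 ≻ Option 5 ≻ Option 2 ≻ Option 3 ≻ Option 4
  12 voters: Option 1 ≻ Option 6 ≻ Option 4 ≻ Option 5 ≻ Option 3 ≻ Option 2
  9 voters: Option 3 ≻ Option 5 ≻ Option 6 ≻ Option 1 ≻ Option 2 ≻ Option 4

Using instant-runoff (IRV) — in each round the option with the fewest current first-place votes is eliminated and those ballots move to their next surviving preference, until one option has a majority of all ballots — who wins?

Option 3

Round 1: Option 1 12, Option 2 0, Option 3 18, Option 4 11, Option 5 9, Option 6 25. Option 2 eliminated.
Round 2: Option 1 12, Option 3 18, Option 4 11, Option 5 9, Option 6 25. Option 5 eliminated.
Round 3: Option 1 21, Option 3 18, Option 4 11, Option 6 25. Option 4 eliminated.
Round 4: Option 1 21, Option 3 29, Option 6 25. Option 1 eliminated.
Round 5: Option 3 38, Option 6 37. Option 3 has a majority (≥38).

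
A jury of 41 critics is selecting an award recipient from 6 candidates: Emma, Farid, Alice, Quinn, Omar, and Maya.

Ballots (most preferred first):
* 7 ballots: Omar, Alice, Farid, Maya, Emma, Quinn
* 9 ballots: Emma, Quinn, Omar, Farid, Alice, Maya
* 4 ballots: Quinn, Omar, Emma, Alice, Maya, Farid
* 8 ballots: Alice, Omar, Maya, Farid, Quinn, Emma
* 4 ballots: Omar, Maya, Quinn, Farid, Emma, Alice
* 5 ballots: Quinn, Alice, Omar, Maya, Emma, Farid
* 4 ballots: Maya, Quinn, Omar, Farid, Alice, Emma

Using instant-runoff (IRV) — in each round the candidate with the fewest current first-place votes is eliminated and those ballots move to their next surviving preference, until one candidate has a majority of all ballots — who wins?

Round 1: Emma 9, Farid 0, Alice 8, Quinn 9, Omar 11, Maya 4. Farid eliminated.
Round 2: Emma 9, Alice 8, Quinn 9, Omar 11, Maya 4. Maya eliminated.
Round 3: Emma 9, Alice 8, Quinn 13, Omar 11. Alice eliminated.
Round 4: Emma 9, Quinn 13, Omar 19. Emma eliminated.
Round 5: Quinn 22, Omar 19. Quinn has a majority (≥21).

Quinn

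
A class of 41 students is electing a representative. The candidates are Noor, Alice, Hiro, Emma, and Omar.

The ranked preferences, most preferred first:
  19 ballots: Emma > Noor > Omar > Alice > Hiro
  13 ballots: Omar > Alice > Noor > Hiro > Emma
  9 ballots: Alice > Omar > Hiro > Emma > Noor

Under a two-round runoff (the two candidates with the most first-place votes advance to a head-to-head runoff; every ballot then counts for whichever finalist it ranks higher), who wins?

Omar

Round 1 first-place votes: Noor 0, Alice 9, Hiro 0, Emma 19, Omar 13. Emma and Omar advance.
Runoff: Emma is ranked above Omar on 19 ballots, Omar above Emma on 22.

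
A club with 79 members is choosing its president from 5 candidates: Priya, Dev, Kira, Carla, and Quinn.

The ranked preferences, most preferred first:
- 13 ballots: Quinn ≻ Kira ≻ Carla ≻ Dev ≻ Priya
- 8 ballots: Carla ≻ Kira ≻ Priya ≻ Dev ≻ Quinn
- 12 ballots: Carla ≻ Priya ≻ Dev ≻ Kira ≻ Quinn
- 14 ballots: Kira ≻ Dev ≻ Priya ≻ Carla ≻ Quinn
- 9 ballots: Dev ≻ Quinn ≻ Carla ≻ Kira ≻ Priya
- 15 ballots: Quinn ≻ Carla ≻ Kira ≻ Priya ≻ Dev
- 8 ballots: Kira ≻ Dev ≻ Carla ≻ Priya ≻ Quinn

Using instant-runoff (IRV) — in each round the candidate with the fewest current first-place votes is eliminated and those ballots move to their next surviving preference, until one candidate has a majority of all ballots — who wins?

Round 1: Priya 0, Dev 9, Kira 22, Carla 20, Quinn 28. Priya eliminated.
Round 2: Dev 9, Kira 22, Carla 20, Quinn 28. Dev eliminated.
Round 3: Kira 22, Carla 20, Quinn 37. Carla eliminated.
Round 4: Kira 42, Quinn 37. Kira has a majority (≥40).

Kira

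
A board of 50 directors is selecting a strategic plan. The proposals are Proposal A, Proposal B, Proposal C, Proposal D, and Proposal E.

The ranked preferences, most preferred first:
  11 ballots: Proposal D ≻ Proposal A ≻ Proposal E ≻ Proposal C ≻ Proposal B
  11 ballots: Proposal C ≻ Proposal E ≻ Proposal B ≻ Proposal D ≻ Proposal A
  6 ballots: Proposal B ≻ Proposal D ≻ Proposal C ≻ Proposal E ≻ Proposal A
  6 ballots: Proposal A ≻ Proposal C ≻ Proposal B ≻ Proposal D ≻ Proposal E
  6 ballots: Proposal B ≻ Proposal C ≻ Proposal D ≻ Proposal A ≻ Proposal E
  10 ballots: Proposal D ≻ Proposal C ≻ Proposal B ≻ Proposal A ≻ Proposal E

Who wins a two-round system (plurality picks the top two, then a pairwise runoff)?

Proposal B

Round 1 first-place votes: Proposal A 6, Proposal B 12, Proposal C 11, Proposal D 21, Proposal E 0. Proposal D and Proposal B advance.
Runoff: Proposal D is ranked above Proposal B on 21 ballots, Proposal B above Proposal D on 29.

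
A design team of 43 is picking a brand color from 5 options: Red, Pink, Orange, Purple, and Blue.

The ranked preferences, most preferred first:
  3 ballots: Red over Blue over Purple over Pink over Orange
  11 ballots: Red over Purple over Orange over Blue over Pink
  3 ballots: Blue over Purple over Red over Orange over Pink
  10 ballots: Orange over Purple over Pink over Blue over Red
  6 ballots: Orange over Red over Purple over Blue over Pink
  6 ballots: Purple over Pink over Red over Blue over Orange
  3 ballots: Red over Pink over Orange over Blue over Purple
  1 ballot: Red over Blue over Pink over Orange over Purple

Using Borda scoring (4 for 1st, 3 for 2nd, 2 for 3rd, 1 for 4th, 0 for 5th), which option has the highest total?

Red: 3×4 + 11×4 + 3×2 + 10×0 + 6×3 + 6×2 + 3×4 + 1×4 = 108
Pink: 3×1 + 11×0 + 3×0 + 10×2 + 6×0 + 6×3 + 3×3 + 1×2 = 52
Orange: 3×0 + 11×2 + 3×1 + 10×4 + 6×4 + 6×0 + 3×2 + 1×1 = 96
Purple: 3×2 + 11×3 + 3×3 + 10×3 + 6×2 + 6×4 + 3×0 + 1×0 = 114
Blue: 3×3 + 11×1 + 3×4 + 10×1 + 6×1 + 6×1 + 3×1 + 1×3 = 60

Purple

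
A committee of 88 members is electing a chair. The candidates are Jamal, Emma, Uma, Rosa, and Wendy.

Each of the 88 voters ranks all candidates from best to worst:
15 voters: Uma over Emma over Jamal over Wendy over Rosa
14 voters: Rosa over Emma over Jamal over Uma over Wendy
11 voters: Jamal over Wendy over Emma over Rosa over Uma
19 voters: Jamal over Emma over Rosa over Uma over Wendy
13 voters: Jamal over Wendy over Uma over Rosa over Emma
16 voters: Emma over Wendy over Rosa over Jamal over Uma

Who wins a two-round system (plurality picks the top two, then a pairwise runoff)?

Emma

Round 1 first-place votes: Jamal 43, Emma 16, Uma 15, Rosa 14, Wendy 0. Jamal and Emma advance.
Runoff: Jamal is ranked above Emma on 43 ballots, Emma above Jamal on 45.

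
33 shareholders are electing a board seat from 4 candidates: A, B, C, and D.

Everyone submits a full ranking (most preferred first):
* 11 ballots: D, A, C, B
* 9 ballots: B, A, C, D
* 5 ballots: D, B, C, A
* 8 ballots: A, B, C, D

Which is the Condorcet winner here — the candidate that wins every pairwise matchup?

A vs B: 19–14
A vs C: 28–5
A vs D: 17–16
A beats every other candidate.

A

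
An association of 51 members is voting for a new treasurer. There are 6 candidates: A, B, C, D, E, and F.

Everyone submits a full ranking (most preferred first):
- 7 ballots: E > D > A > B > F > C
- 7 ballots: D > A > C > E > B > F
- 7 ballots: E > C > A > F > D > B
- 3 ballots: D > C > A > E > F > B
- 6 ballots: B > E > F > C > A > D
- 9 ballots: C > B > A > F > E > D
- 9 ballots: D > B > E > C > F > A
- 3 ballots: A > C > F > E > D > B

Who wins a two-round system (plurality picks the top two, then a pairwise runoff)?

E

Round 1 first-place votes: A 3, B 6, C 9, D 19, E 14, F 0. D and E advance.
Runoff: D is ranked above E on 19 ballots, E above D on 32.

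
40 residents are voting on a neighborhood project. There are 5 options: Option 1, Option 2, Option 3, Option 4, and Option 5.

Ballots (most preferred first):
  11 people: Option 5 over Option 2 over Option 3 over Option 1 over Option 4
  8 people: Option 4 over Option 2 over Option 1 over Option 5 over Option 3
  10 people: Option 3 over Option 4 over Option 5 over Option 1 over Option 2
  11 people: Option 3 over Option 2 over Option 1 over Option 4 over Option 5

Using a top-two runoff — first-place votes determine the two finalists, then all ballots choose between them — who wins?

Option 3

Round 1 first-place votes: Option 1 0, Option 2 0, Option 3 21, Option 4 8, Option 5 11. Option 3 and Option 5 advance.
Runoff: Option 3 is ranked above Option 5 on 21 ballots, Option 5 above Option 3 on 19.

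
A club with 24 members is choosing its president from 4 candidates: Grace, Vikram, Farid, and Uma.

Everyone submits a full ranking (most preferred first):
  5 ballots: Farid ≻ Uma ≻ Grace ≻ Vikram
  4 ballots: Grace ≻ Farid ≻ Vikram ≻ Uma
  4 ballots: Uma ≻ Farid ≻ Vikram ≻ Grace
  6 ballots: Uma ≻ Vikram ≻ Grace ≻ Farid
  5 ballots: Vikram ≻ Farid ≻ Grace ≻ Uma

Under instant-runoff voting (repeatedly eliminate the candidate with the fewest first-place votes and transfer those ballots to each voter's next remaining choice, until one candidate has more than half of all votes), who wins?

Farid

Round 1: Grace 4, Vikram 5, Farid 5, Uma 10. Grace eliminated.
Round 2: Vikram 5, Farid 9, Uma 10. Vikram eliminated.
Round 3: Farid 14, Uma 10. Farid has a majority (≥13).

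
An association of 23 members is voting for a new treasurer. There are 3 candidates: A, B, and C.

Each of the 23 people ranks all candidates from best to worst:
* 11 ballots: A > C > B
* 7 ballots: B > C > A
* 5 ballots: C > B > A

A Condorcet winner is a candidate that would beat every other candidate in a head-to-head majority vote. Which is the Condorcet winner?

C vs A: 12–11
C vs B: 16–7
C beats every other candidate.

C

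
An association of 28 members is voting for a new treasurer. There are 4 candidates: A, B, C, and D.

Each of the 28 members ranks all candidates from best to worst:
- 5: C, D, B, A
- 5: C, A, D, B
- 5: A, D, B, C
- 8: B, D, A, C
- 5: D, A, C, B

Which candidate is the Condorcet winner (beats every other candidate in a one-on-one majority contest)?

D vs A: 18–10
D vs B: 20–8
D vs C: 18–10
D beats every other candidate.

D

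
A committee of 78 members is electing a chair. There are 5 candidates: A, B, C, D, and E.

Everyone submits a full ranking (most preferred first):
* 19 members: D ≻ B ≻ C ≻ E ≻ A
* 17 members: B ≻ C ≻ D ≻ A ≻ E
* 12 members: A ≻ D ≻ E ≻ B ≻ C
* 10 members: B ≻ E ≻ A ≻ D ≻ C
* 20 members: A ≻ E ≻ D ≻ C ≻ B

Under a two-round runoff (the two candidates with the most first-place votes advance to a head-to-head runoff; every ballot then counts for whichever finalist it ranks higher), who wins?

B

Round 1 first-place votes: A 32, B 27, C 0, D 19, E 0. A and B advance.
Runoff: A is ranked above B on 32 ballots, B above A on 46.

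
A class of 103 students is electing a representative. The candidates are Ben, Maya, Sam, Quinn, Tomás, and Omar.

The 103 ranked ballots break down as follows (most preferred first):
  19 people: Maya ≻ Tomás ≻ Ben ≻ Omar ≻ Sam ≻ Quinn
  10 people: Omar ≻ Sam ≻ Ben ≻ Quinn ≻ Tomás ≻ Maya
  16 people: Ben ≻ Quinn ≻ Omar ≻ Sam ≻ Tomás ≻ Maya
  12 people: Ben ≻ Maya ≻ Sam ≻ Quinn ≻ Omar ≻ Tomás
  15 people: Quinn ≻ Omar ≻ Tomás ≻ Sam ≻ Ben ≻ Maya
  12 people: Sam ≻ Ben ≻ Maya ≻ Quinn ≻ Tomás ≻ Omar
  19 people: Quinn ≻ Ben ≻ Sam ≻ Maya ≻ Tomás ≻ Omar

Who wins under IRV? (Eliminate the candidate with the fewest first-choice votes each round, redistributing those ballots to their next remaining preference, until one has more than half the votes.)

Round 1: Ben 28, Maya 19, Sam 12, Quinn 34, Tomás 0, Omar 10. Tomás eliminated.
Round 2: Ben 28, Maya 19, Sam 12, Quinn 34, Omar 10. Omar eliminated.
Round 3: Ben 28, Maya 19, Sam 22, Quinn 34. Maya eliminated.
Round 4: Ben 47, Sam 22, Quinn 34. Sam eliminated.
Round 5: Ben 69, Quinn 34. Ben has a majority (≥52).

Ben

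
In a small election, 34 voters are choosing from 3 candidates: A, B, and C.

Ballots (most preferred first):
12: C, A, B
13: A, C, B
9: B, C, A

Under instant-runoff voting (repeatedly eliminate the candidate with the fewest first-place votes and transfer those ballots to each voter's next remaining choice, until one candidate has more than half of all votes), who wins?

C

Round 1: A 13, B 9, C 12. B eliminated.
Round 2: A 13, C 21. C has a majority (≥18).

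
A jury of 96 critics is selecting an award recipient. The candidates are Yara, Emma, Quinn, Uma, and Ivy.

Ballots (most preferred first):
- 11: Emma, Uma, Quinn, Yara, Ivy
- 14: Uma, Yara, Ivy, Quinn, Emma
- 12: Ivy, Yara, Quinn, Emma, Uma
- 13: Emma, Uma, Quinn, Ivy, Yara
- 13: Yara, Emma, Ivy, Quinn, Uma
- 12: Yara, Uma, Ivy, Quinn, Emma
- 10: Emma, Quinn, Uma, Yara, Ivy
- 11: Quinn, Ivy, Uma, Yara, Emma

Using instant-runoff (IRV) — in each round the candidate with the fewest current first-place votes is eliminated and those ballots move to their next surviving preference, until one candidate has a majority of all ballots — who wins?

Round 1: Yara 25, Emma 34, Quinn 11, Uma 14, Ivy 12. Quinn eliminated.
Round 2: Yara 25, Emma 34, Uma 14, Ivy 23. Uma eliminated.
Round 3: Yara 39, Emma 34, Ivy 23. Ivy eliminated.
Round 4: Yara 62, Emma 34. Yara has a majority (≥49).

Yara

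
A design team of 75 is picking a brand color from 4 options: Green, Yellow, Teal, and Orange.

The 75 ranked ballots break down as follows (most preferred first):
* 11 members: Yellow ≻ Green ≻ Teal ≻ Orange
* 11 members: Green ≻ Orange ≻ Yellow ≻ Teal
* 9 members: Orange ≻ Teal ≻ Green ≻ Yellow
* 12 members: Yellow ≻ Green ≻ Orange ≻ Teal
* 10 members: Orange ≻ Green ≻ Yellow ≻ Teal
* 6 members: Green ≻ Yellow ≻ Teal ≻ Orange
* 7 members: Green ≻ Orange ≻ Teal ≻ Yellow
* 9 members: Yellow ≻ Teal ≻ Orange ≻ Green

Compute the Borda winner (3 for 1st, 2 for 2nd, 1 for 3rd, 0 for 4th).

Green

Green: 11×2 + 11×3 + 9×1 + 12×2 + 10×2 + 6×3 + 7×3 + 9×0 = 147
Yellow: 11×3 + 11×1 + 9×0 + 12×3 + 10×1 + 6×2 + 7×0 + 9×3 = 129
Teal: 11×1 + 11×0 + 9×2 + 12×0 + 10×0 + 6×1 + 7×1 + 9×2 = 60
Orange: 11×0 + 11×2 + 9×3 + 12×1 + 10×3 + 6×0 + 7×2 + 9×1 = 114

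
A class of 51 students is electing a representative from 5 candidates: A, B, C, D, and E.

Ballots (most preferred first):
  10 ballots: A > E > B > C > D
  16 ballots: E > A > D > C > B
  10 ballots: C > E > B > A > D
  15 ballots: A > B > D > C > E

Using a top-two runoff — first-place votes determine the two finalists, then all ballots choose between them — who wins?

E

Round 1 first-place votes: A 25, B 0, C 10, D 0, E 16. A and E advance.
Runoff: A is ranked above E on 25 ballots, E above A on 26.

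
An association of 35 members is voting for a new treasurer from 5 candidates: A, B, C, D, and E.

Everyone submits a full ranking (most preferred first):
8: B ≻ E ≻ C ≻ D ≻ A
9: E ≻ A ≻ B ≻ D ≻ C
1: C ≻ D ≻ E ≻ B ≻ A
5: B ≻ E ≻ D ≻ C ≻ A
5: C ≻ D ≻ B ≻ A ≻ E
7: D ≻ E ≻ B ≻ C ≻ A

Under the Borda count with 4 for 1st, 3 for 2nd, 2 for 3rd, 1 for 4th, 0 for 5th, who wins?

A: 8×0 + 9×3 + 1×0 + 5×0 + 5×1 + 7×0 = 32
B: 8×4 + 9×2 + 1×1 + 5×4 + 5×2 + 7×2 = 95
C: 8×2 + 9×0 + 1×4 + 5×1 + 5×4 + 7×1 = 52
D: 8×1 + 9×1 + 1×3 + 5×2 + 5×3 + 7×4 = 73
E: 8×3 + 9×4 + 1×2 + 5×3 + 5×0 + 7×3 = 98

E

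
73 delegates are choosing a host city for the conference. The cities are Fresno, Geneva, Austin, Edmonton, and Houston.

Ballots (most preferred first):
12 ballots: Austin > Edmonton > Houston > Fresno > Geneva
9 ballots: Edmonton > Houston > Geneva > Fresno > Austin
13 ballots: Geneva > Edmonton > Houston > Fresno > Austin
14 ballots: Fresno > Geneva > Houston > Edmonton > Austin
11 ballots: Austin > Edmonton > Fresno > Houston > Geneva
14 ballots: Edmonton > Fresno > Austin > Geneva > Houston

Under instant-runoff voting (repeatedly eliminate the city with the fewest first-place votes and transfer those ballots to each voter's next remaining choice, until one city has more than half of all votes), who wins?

Round 1: Fresno 14, Geneva 13, Austin 23, Edmonton 23, Houston 0. Houston eliminated.
Round 2: Fresno 14, Geneva 13, Austin 23, Edmonton 23. Geneva eliminated.
Round 3: Fresno 14, Austin 23, Edmonton 36. Fresno eliminated.
Round 4: Austin 23, Edmonton 50. Edmonton has a majority (≥37).

Edmonton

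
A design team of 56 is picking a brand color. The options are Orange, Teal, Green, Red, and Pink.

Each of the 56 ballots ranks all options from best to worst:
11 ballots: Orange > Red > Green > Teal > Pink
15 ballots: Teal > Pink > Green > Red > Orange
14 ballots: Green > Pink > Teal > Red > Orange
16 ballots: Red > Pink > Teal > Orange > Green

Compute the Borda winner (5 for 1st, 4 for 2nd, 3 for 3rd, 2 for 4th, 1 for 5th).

Orange: 11×5 + 15×1 + 14×1 + 16×2 = 116
Teal: 11×2 + 15×5 + 14×3 + 16×3 = 187
Green: 11×3 + 15×3 + 14×5 + 16×1 = 164
Red: 11×4 + 15×2 + 14×2 + 16×5 = 182
Pink: 11×1 + 15×4 + 14×4 + 16×4 = 191

Pink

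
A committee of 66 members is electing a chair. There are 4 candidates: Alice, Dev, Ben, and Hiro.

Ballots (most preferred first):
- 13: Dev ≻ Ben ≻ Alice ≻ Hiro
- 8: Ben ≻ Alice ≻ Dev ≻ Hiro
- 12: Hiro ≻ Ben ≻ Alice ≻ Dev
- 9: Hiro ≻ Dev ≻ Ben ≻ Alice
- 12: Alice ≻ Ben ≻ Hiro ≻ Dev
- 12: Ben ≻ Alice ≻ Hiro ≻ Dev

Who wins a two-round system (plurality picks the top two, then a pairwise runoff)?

Round 1 first-place votes: Alice 12, Dev 13, Ben 20, Hiro 21. Hiro and Ben advance.
Runoff: Hiro is ranked above Ben on 21 ballots, Ben above Hiro on 45.

Ben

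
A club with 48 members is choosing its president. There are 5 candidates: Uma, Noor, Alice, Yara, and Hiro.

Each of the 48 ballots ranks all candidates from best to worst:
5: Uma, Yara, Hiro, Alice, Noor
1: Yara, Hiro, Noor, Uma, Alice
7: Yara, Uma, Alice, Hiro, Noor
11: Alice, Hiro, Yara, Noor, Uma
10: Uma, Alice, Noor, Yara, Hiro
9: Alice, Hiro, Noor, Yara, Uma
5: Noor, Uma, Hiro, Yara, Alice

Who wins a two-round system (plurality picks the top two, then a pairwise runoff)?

Uma

Round 1 first-place votes: Uma 15, Noor 5, Alice 20, Yara 8, Hiro 0. Alice and Uma advance.
Runoff: Alice is ranked above Uma on 20 ballots, Uma above Alice on 28.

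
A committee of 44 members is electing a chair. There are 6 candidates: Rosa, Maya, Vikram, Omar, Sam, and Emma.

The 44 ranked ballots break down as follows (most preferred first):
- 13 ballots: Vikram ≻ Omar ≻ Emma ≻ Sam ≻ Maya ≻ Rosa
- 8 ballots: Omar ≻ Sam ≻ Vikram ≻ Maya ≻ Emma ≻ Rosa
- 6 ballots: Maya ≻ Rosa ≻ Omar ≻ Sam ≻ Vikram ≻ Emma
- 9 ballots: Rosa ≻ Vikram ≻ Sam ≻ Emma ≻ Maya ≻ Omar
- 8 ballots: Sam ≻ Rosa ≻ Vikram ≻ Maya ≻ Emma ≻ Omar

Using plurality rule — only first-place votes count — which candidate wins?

Vikram

First-place votes: Rosa 9, Maya 6, Vikram 13, Omar 8, Sam 8, Emma 0.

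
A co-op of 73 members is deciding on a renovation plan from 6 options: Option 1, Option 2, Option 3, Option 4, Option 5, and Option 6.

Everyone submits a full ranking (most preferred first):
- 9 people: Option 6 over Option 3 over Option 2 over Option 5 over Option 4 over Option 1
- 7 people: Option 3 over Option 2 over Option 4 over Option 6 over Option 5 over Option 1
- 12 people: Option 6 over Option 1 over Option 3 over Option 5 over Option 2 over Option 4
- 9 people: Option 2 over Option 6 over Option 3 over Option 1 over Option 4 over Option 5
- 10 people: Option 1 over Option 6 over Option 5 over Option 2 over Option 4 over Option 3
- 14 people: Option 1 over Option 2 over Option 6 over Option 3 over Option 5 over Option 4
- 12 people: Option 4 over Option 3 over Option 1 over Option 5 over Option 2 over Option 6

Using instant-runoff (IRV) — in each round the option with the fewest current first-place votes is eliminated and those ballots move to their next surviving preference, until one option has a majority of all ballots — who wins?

Option 6

Round 1: Option 1 24, Option 2 9, Option 3 7, Option 4 12, Option 5 0, Option 6 21. Option 5 eliminated.
Round 2: Option 1 24, Option 2 9, Option 3 7, Option 4 12, Option 6 21. Option 3 eliminated.
Round 3: Option 1 24, Option 2 16, Option 4 12, Option 6 21. Option 4 eliminated.
Round 4: Option 1 36, Option 2 16, Option 6 21. Option 2 eliminated.
Round 5: Option 1 36, Option 6 37. Option 6 has a majority (≥37).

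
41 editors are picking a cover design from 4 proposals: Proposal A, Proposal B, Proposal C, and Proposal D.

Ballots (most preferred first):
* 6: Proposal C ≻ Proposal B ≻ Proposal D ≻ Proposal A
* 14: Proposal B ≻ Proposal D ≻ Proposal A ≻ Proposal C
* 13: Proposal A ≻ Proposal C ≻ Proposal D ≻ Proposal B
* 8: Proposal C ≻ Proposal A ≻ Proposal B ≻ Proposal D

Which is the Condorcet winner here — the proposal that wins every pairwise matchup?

Proposal A

Proposal A vs Proposal B: 21–20
Proposal A vs Proposal C: 27–14
Proposal A vs Proposal D: 21–20
Proposal A beats every other proposal.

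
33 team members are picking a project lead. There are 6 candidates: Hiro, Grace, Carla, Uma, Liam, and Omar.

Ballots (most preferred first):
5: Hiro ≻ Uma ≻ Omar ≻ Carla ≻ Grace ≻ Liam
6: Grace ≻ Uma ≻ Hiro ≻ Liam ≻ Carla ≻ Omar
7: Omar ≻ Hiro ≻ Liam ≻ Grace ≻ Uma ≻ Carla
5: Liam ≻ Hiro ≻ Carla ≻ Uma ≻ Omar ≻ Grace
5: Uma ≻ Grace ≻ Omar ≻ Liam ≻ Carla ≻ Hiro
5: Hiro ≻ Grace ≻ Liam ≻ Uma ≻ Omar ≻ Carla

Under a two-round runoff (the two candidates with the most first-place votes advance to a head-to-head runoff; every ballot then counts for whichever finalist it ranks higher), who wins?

Round 1 first-place votes: Hiro 10, Grace 6, Carla 0, Uma 5, Liam 5, Omar 7. Hiro and Omar advance.
Runoff: Hiro is ranked above Omar on 21 ballots, Omar above Hiro on 12.

Hiro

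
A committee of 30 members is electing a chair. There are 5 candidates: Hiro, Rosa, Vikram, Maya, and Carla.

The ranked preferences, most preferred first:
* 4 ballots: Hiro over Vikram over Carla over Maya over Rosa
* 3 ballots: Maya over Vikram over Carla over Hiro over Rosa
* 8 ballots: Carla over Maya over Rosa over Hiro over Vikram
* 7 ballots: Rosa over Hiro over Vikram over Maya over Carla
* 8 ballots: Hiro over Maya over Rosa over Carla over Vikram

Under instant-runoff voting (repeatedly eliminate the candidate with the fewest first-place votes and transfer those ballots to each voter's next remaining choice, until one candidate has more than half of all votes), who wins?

Round 1: Hiro 12, Rosa 7, Vikram 0, Maya 3, Carla 8. Vikram eliminated.
Round 2: Hiro 12, Rosa 7, Maya 3, Carla 8. Maya eliminated.
Round 3: Hiro 12, Rosa 7, Carla 11. Rosa eliminated.
Round 4: Hiro 19, Carla 11. Hiro has a majority (≥16).

Hiro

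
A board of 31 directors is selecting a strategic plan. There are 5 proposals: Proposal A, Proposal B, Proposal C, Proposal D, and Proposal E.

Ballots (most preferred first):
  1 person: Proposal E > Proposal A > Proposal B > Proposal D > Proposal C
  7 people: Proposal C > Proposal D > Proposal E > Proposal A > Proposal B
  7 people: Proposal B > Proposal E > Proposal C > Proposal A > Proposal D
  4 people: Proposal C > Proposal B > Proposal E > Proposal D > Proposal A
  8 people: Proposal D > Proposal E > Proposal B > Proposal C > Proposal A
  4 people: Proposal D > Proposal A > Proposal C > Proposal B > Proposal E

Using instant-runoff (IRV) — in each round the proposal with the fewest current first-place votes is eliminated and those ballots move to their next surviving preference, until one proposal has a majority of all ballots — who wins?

Round 1: Proposal A 0, Proposal B 7, Proposal C 11, Proposal D 12, Proposal E 1. Proposal A eliminated.
Round 2: Proposal B 7, Proposal C 11, Proposal D 12, Proposal E 1. Proposal E eliminated.
Round 3: Proposal B 8, Proposal C 11, Proposal D 12. Proposal B eliminated.
Round 4: Proposal C 18, Proposal D 13. Proposal C has a majority (≥16).

Proposal C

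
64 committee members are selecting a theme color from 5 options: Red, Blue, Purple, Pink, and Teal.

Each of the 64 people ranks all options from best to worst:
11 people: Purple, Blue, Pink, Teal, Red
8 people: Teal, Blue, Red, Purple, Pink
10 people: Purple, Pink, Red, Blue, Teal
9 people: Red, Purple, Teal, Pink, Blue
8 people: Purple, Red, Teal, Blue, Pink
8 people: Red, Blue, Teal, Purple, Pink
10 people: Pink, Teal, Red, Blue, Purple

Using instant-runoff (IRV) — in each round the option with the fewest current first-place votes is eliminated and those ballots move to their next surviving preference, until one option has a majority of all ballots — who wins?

Round 1: Red 17, Blue 0, Purple 29, Pink 10, Teal 8. Blue eliminated.
Round 2: Red 17, Purple 29, Pink 10, Teal 8. Teal eliminated.
Round 3: Red 25, Purple 29, Pink 10. Pink eliminated.
Round 4: Red 35, Purple 29. Red has a majority (≥33).

Red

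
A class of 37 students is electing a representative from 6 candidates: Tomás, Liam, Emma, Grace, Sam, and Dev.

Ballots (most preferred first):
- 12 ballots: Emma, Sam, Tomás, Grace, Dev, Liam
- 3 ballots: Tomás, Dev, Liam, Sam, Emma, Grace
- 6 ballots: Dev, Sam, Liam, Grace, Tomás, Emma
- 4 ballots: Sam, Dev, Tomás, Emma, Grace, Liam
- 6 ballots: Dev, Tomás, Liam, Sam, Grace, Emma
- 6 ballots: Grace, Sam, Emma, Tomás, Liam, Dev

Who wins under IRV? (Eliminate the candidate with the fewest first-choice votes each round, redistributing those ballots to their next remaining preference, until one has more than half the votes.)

Round 1: Tomás 3, Liam 0, Emma 12, Grace 6, Sam 4, Dev 12. Liam eliminated.
Round 2: Tomás 3, Emma 12, Grace 6, Sam 4, Dev 12. Tomás eliminated.
Round 3: Emma 12, Grace 6, Sam 4, Dev 15. Sam eliminated.
Round 4: Emma 12, Grace 6, Dev 19. Dev has a majority (≥19).

Dev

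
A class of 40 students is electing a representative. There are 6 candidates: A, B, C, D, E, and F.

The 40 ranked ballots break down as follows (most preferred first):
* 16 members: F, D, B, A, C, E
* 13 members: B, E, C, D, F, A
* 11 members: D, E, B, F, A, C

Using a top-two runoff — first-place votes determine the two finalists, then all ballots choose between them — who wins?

Round 1 first-place votes: A 0, B 13, C 0, D 11, E 0, F 16. F and B advance.
Runoff: F is ranked above B on 16 ballots, B above F on 24.

B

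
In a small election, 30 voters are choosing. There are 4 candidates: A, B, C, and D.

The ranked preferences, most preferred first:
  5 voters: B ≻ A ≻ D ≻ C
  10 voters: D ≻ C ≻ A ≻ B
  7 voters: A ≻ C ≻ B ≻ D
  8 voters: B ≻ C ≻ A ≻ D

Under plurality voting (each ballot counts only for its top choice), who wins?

First-place votes: A 7, B 13, C 0, D 10.

B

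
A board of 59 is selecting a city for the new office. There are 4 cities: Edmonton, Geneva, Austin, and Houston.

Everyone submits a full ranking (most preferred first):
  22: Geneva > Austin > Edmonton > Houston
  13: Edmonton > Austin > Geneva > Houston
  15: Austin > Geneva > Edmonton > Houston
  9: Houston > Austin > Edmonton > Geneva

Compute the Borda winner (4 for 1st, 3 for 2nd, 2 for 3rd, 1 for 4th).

Austin

Edmonton: 22×2 + 13×4 + 15×2 + 9×2 = 144
Geneva: 22×4 + 13×2 + 15×3 + 9×1 = 168
Austin: 22×3 + 13×3 + 15×4 + 9×3 = 192
Houston: 22×1 + 13×1 + 15×1 + 9×4 = 86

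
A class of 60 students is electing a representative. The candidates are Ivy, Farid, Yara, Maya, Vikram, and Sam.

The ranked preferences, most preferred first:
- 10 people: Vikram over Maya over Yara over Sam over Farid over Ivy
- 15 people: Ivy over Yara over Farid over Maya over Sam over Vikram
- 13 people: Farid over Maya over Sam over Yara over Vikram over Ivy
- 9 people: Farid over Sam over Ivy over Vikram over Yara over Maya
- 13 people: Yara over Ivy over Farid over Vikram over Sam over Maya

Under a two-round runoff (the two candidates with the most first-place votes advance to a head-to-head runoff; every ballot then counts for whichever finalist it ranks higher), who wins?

Round 1 first-place votes: Ivy 15, Farid 22, Yara 13, Maya 0, Vikram 10, Sam 0. Farid and Ivy advance.
Runoff: Farid is ranked above Ivy on 32 ballots, Ivy above Farid on 28.

Farid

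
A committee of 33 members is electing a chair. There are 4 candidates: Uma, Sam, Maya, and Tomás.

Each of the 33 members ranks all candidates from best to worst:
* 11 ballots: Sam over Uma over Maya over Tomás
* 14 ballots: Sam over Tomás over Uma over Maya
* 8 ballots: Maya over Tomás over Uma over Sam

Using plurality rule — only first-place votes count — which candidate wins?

First-place votes: Uma 0, Sam 25, Maya 8, Tomás 0.

Sam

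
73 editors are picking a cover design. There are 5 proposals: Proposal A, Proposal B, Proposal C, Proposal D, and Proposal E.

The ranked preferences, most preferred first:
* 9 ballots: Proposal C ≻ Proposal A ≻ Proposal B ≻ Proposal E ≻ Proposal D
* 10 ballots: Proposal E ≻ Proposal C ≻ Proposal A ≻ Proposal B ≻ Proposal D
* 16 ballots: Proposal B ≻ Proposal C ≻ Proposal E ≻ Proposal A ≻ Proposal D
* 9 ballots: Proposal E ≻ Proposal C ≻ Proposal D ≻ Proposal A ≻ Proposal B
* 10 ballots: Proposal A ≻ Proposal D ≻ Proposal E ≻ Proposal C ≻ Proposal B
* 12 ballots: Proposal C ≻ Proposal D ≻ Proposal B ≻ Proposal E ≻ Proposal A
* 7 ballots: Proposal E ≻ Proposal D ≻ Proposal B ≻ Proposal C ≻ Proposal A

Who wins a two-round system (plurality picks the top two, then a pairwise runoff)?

Proposal C

Round 1 first-place votes: Proposal A 10, Proposal B 16, Proposal C 21, Proposal D 0, Proposal E 26. Proposal E and Proposal C advance.
Runoff: Proposal E is ranked above Proposal C on 36 ballots, Proposal C above Proposal E on 37.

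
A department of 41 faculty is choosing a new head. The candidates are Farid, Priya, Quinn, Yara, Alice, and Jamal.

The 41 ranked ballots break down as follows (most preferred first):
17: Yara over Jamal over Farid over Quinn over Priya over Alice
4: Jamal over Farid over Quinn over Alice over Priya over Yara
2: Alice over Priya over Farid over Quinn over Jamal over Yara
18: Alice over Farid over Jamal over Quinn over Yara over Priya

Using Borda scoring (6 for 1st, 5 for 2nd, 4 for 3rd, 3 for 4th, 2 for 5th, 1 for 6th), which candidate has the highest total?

Farid

Farid: 17×4 + 4×5 + 2×4 + 18×5 = 186
Priya: 17×2 + 4×2 + 2×5 + 18×1 = 70
Quinn: 17×3 + 4×4 + 2×3 + 18×3 = 127
Yara: 17×6 + 4×1 + 2×1 + 18×2 = 144
Alice: 17×1 + 4×3 + 2×6 + 18×6 = 149
Jamal: 17×5 + 4×6 + 2×2 + 18×4 = 185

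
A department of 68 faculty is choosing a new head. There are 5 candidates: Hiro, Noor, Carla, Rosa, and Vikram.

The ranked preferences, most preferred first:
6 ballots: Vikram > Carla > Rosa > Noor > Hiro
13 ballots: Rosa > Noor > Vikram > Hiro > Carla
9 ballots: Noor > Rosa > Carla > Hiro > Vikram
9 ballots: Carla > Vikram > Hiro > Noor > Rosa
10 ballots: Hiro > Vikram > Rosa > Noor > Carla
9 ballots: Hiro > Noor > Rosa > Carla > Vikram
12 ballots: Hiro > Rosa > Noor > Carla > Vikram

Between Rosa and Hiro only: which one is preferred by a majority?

Rosa is ranked above Hiro on 28 ballots; Hiro above Rosa on 40.

Hiro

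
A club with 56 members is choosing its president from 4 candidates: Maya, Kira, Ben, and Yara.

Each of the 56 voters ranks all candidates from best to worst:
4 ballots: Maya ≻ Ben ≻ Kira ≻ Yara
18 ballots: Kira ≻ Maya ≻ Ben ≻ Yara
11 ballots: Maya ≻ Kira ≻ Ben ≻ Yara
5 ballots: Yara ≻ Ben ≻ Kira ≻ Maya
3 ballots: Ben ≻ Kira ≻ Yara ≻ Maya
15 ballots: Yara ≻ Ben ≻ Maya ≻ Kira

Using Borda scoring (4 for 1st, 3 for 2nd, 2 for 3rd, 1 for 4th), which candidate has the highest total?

Maya

Maya: 4×4 + 18×3 + 11×4 + 5×1 + 3×1 + 15×2 = 152
Kira: 4×2 + 18×4 + 11×3 + 5×2 + 3×3 + 15×1 = 147
Ben: 4×3 + 18×2 + 11×2 + 5×3 + 3×4 + 15×3 = 142
Yara: 4×1 + 18×1 + 11×1 + 5×4 + 3×2 + 15×4 = 119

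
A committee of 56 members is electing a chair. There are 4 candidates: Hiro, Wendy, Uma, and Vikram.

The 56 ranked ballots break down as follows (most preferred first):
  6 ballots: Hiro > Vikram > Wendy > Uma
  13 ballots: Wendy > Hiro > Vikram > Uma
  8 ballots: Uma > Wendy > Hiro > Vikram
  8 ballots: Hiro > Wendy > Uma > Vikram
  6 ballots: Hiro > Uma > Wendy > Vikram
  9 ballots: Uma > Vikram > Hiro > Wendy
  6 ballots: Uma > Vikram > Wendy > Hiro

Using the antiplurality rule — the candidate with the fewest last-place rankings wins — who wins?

Last-place votes: Hiro 6, Wendy 9, Uma 19, Vikram 22.

Hiro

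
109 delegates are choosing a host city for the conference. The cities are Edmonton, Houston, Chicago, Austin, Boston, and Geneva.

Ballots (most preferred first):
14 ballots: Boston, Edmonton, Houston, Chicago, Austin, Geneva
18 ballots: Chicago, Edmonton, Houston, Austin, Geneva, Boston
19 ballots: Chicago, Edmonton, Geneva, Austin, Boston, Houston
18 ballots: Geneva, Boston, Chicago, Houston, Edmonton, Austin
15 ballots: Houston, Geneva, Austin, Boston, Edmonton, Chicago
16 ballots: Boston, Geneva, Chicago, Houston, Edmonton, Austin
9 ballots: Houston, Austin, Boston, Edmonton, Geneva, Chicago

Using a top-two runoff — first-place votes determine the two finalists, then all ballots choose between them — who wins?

Round 1 first-place votes: Edmonton 0, Houston 24, Chicago 37, Austin 0, Boston 30, Geneva 18. Chicago and Boston advance.
Runoff: Chicago is ranked above Boston on 37 ballots, Boston above Chicago on 72.

Boston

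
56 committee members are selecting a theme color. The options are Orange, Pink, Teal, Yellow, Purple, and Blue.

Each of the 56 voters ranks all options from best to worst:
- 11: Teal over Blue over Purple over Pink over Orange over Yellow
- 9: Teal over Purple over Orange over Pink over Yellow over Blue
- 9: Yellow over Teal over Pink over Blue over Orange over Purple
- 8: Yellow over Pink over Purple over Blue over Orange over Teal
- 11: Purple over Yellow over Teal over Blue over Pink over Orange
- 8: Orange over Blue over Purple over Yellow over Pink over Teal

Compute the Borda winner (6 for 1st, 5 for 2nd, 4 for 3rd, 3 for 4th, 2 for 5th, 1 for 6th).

Purple

Orange: 11×2 + 9×4 + 9×2 + 8×2 + 11×1 + 8×6 = 151
Pink: 11×3 + 9×3 + 9×4 + 8×5 + 11×2 + 8×2 = 174
Teal: 11×6 + 9×6 + 9×5 + 8×1 + 11×4 + 8×1 = 225
Yellow: 11×1 + 9×2 + 9×6 + 8×6 + 11×5 + 8×3 = 210
Purple: 11×4 + 9×5 + 9×1 + 8×4 + 11×6 + 8×4 = 228
Blue: 11×5 + 9×1 + 9×3 + 8×3 + 11×3 + 8×5 = 188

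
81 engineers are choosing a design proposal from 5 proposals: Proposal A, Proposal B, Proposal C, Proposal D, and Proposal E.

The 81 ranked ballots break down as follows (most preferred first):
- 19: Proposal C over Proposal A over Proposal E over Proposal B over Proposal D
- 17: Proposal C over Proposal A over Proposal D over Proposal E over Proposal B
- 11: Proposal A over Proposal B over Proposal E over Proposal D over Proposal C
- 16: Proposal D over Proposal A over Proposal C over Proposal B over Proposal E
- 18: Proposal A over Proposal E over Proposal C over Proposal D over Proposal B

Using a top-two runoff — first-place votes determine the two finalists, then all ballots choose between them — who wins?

Proposal A

Round 1 first-place votes: Proposal A 29, Proposal B 0, Proposal C 36, Proposal D 16, Proposal E 0. Proposal C and Proposal A advance.
Runoff: Proposal C is ranked above Proposal A on 36 ballots, Proposal A above Proposal C on 45.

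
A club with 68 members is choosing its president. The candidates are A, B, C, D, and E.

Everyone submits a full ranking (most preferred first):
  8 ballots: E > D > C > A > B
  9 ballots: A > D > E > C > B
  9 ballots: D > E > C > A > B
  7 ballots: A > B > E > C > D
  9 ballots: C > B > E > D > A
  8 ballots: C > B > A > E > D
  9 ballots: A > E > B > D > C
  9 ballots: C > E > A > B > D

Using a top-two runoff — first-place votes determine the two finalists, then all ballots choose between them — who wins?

Round 1 first-place votes: A 25, B 0, C 26, D 9, E 8. C and A advance.
Runoff: C is ranked above A on 43 ballots, A above C on 25.

C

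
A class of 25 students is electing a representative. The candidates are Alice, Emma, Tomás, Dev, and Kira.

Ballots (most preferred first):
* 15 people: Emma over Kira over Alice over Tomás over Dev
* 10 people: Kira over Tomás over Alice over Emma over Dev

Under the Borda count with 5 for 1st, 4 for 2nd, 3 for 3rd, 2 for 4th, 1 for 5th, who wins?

Kira

Alice: 15×3 + 10×3 = 75
Emma: 15×5 + 10×2 = 95
Tomás: 15×2 + 10×4 = 70
Dev: 15×1 + 10×1 = 25
Kira: 15×4 + 10×5 = 110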